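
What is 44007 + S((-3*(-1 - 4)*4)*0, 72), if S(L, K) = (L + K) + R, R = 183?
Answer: 44262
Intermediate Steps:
S(L, K) = 183 + K + L (S(L, K) = (L + K) + 183 = (K + L) + 183 = 183 + K + L)
44007 + S((-3*(-1 - 4)*4)*0, 72) = 44007 + (183 + 72 + (-3*(-1 - 4)*4)*0) = 44007 + (183 + 72 + (-3*(-5)*4)*0) = 44007 + (183 + 72 + (15*4)*0) = 44007 + (183 + 72 + 60*0) = 44007 + (183 + 72 + 0) = 44007 + 255 = 44262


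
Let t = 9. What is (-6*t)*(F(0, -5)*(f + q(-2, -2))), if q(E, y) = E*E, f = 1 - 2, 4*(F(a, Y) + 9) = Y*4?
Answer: 2268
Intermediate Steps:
F(a, Y) = -9 + Y (F(a, Y) = -9 + (Y*4)/4 = -9 + (4*Y)/4 = -9 + Y)
f = -1
q(E, y) = E²
(-6*t)*(F(0, -5)*(f + q(-2, -2))) = (-6*9)*((-9 - 5)*(-1 + (-2)²)) = -(-756)*(-1 + 4) = -(-756)*3 = -54*(-42) = 2268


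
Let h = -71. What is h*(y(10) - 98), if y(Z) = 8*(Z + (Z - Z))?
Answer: 1278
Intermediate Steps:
y(Z) = 8*Z (y(Z) = 8*(Z + 0) = 8*Z)
h*(y(10) - 98) = -71*(8*10 - 98) = -71*(80 - 98) = -71*(-18) = 1278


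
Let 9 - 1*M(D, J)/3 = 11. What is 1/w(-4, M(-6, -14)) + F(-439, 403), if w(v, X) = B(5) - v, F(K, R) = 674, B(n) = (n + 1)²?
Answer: 26961/40 ≈ 674.03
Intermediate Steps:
B(n) = (1 + n)²
M(D, J) = -6 (M(D, J) = 27 - 3*11 = 27 - 33 = -6)
w(v, X) = 36 - v (w(v, X) = (1 + 5)² - v = 6² - v = 36 - v)
1/w(-4, M(-6, -14)) + F(-439, 403) = 1/(36 - 1*(-4)) + 674 = 1/(36 + 4) + 674 = 1/40 + 674 = 26961/40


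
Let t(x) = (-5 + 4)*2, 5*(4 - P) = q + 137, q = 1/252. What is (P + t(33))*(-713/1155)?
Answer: 4563913/291060 ≈ 15.680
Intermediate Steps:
q = 1/252 ≈ 0.0039683
P = -5897/252 (P = 4 - (1/252 + 137)/5 = 4 - ⅕*34525/252 = 4 - 6905/252 = -5897/252 ≈ -23.401)
t(x) = -2 (t(x) = -1*2 = -2)
(P + t(33))*(-713/1155) = (-5897/252 - 2)*(-713/1155) = -(-4563913)/(252*1155) = -6401/252*(-713/1155) = 4563913/291060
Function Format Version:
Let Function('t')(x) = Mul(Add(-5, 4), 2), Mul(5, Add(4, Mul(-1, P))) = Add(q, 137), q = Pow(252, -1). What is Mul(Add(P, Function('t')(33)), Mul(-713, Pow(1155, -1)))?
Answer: Rational(4563913, 291060) ≈ 15.680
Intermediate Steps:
q = Rational(1, 252) ≈ 0.0039683
P = Rational(-5897, 252) (P = Add(4, Mul(Rational(-1, 5), Add(Rational(1, 252), 137))) = Add(4, Mul(Rational(-1, 5), Rational(34525, 252))) = Add(4, Rational(-6905, 252)) = Rational(-5897, 252) ≈ -23.401)
Function('t')(x) = -2 (Function('t')(x) = Mul(-1, 2) = -2)
Mul(Add(P, Function('t')(33)), Mul(-713, Pow(1155, -1))) = Mul(Add(Rational(-5897, 252), -2), Mul(-713, Pow(1155, -1))) = Mul(Rational(-6401, 252), Mul(-713, Rational(1, 1155))) = Mul(Rational(-6401, 252), Rational(-713, 1155)) = Rational(4563913, 291060)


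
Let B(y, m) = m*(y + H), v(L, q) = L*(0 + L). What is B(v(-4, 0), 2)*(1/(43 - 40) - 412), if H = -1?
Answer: -12350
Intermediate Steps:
v(L, q) = L² (v(L, q) = L*L = L²)
B(y, m) = m*(-1 + y) (B(y, m) = m*(y - 1) = m*(-1 + y))
B(v(-4, 0), 2)*(1/(43 - 40) - 412) = (2*(-1 + (-4)²))*(1/(43 - 40) - 412) = (2*(-1 + 16))*(1/3 - 412) = (2*15)*(⅓ - 412) = 30*(-1235/3) = -12350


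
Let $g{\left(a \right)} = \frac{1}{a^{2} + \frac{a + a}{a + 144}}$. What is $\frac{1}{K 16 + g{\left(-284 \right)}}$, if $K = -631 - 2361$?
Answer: $- \frac{2823102}{135147538909} \approx -2.0889 \cdot 10^{-5}$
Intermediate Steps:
$g{\left(a \right)} = \frac{1}{a^{2} + \frac{2 a}{144 + a}}$
$K = -2992$
$\frac{1}{K 16 + g{\left(-284 \right)}} = \frac{1}{\left(-2992\right) 16 + \frac{144 - 284}{\left(-284\right) \left(2 + \left(-284\right)^{2} + 144 \left(-284\right)\right)}} = \frac{1}{-47872 - \frac{1}{284} \frac{1}{2 + 80656 - 40896} \left(-140\right)} = \frac{1}{-47872 - \frac{1}{284} \cdot \frac{1}{39762} \left(-140\right)} = \frac{1}{-47872 - \frac{1}{11292408} \left(-140\right)} = \frac{1}{-47872 + \frac{35}{2823102}} = \frac{1}{- \frac{135147538909}{2823102}} = - \frac{2823102}{135147538909}$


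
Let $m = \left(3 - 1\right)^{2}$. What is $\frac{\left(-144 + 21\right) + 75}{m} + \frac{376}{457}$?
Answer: $- \frac{5108}{457} \approx -11.177$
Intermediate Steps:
$m = 4$ ($m = 2^{2} = 4$)
$\frac{\left(-144 + 21\right) + 75}{m} + \frac{376}{457} = \frac{\left(-144 + 21\right) + 75}{4} + \frac{376}{457} = \left(-123 + 75\right) \frac{1}{4} + 376 \cdot \frac{1}{457} = \left(-48\right) \frac{1}{4} + \frac{376}{457} = -12 + \frac{376}{457} = - \frac{5108}{457}$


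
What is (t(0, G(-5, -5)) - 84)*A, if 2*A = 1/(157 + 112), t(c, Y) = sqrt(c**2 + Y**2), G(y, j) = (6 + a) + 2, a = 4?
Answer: -36/269 ≈ -0.13383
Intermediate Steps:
G(y, j) = 12 (G(y, j) = (6 + 4) + 2 = 10 + 2 = 12)
t(c, Y) = sqrt(Y**2 + c**2)
A = 1/538 (A = 1/(2*(157 + 112)) = (1/2)/269 = (1/2)*(1/269) = 1/538 ≈ 0.0018587)
(t(0, G(-5, -5)) - 84)*A = (sqrt(12**2 + 0**2) - 84)*(1/538) = (sqrt(144 + 0) - 84)*(1/538) = (sqrt(144) - 84)*(1/538) = (12 - 84)*(1/538) = -72*1/538 = -36/269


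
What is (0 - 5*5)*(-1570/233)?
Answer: 39250/233 ≈ 168.45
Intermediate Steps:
(0 - 5*5)*(-1570/233) = (0 - 25)*(-1570*1/233) = -25*(-1570/233) = 39250/233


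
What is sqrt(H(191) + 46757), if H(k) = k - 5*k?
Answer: sqrt(45993) ≈ 214.46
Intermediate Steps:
H(k) = -4*k
sqrt(H(191) + 46757) = sqrt(-4*191 + 46757) = sqrt(-764 + 46757) = sqrt(45993)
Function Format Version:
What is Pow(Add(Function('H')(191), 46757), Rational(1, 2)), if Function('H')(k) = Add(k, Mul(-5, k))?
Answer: Pow(45993, Rational(1, 2)) ≈ 214.46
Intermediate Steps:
Function('H')(k) = Mul(-4, k)
Pow(Add(Function('H')(191), 46757), Rational(1, 2)) = Pow(Add(Mul(-4, 191), 46757), Rational(1, 2)) = Pow(Add(-764, 46757), Rational(1, 2)) = Pow(45993, Rational(1, 2))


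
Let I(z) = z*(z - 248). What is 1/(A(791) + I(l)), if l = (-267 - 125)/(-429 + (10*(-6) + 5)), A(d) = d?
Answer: 14641/8649851 ≈ 0.0016926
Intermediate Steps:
l = 98/121 (l = -392/(-429 + (-60 + 5)) = -392/(-429 - 55) = -392/(-484) = -392*(-1/484) = 98/121 ≈ 0.80992)
I(z) = z*(-248 + z)
1/(A(791) + I(l)) = 1/(791 + 98*(-248 + 98/121)/121) = 1/(791 + (98/121)*(-29910/121)) = 1/(791 - 2931180/14641) = 1/(8649851/14641) = 14641/8649851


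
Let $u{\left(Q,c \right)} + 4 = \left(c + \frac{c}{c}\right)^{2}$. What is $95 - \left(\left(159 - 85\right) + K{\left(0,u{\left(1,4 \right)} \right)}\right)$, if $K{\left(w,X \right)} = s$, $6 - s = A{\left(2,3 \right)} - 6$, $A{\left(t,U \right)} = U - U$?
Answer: $9$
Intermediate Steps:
$A{\left(t,U \right)} = 0$
$u{\left(Q,c \right)} = -4 + \left(1 + c\right)^{2}$ ($u{\left(Q,c \right)} = -4 + \left(c + \frac{c}{c}\right)^{2} = -4 + \left(c + 1\right)^{2} = -4 + \left(1 + c\right)^{2}$)
$s = 12$ ($s = 6 - \left(0 - 6\right) = 6 - -6 = 6 + 6 = 12$)
$K{\left(w,X \right)} = 12$
$95 - \left(\left(159 - 85\right) + K{\left(0,u{\left(1,4 \right)} \right)}\right) = 95 - \left(\left(159 - 85\right) + 12\right) = 95 - \left(74 + 12\right) = 95 - 86 = 9$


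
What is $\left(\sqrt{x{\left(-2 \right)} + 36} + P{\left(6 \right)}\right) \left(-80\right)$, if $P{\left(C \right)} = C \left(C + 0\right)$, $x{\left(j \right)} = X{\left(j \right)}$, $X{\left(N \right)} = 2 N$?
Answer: $-2880 - 320 \sqrt{2} \approx -3332.5$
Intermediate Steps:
$x{\left(j \right)} = 2 j$
$P{\left(C \right)} = C^{2}$ ($P{\left(C \right)} = C C = C^{2}$)
$\left(\sqrt{x{\left(-2 \right)} + 36} + P{\left(6 \right)}\right) \left(-80\right) = \left(\sqrt{2 \left(-2\right) + 36} + 6^{2}\right) \left(-80\right) = \left(\sqrt{-4 + 36} + 36\right) \left(-80\right) = \left(\sqrt{32} + 36\right) \left(-80\right) = \left(4 \sqrt{2} + 36\right) \left(-80\right) = \left(36 + 4 \sqrt{2}\right) \left(-80\right) = -2880 - 320 \sqrt{2}$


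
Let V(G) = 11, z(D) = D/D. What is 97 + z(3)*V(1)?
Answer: 108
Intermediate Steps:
z(D) = 1
97 + z(3)*V(1) = 97 + 1*11 = 97 + 11 = 108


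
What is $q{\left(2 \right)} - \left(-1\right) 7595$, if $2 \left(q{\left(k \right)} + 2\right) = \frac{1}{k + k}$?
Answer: $\frac{60745}{8} \approx 7593.1$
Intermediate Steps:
$q{\left(k \right)} = -2 + \frac{1}{4 k}$ ($q{\left(k \right)} = -2 + \frac{1}{2 \left(k + k\right)} = -2 + \frac{1}{2 \cdot 2 k} = -2 + \frac{\frac{1}{2} \frac{1}{k}}{2} = -2 + \frac{1}{4 k}$)
$q{\left(2 \right)} - \left(-1\right) 7595 = \left(-2 + \frac{1}{4 \cdot 2}\right) - \left(-1\right) 7595 = \left(-2 + \frac{1}{4} \cdot \frac{1}{2}\right) - -7595 = \left(-2 + \frac{1}{8}\right) + 7595 = - \frac{15}{8} + 7595 = \frac{60745}{8}$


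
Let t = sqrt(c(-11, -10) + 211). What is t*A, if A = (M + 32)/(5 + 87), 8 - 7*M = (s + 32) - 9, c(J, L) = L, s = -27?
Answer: 59*sqrt(201)/161 ≈ 5.1955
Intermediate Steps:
M = 12/7 (M = 8/7 - ((-27 + 32) - 9)/7 = 8/7 - (5 - 9)/7 = 8/7 - 1/7*(-4) = 8/7 + 4/7 = 12/7 ≈ 1.7143)
A = 59/161 (A = (12/7 + 32)/(5 + 87) = (236/7)/92 = (236/7)*(1/92) = 59/161 ≈ 0.36646)
t = sqrt(201) (t = sqrt(-10 + 211) = sqrt(201) ≈ 14.177)
t*A = sqrt(201)*(59/161) = 59*sqrt(201)/161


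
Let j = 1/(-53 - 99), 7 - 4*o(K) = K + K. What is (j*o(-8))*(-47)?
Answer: 1081/608 ≈ 1.7780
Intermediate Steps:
o(K) = 7/4 - K/2 (o(K) = 7/4 - (K + K)/4 = 7/4 - K/2)
j = -1/152 (j = 1/(-152) = -1/152 ≈ -0.0065789)
(j*o(-8))*(-47) = -(7/4 - 1/2*(-8))/152*(-47) = -(7/4 + 4)/152*(-47) = -1/152*23/4*(-47) = -23/608*(-47) = 1081/608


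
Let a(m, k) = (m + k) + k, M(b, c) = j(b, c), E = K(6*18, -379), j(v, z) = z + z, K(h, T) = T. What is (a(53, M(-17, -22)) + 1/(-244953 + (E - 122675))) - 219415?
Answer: -80759136151/368007 ≈ -2.1945e+5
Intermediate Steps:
j(v, z) = 2*z
E = -379
M(b, c) = 2*c
a(m, k) = m + 2*k (a(m, k) = (k + m) + k = m + 2*k)
(a(53, M(-17, -22)) + 1/(-244953 + (E - 122675))) - 219415 = ((53 + 2*(2*(-22))) + 1/(-244953 + (-379 - 122675))) - 219415 = ((53 + 2*(-44)) + 1/(-244953 - 123054)) - 219415 = ((53 - 88) + 1/(-368007)) - 219415 = (-35 - 1/368007) - 219415 = -12880246/368007 - 219415 = -80759136151/368007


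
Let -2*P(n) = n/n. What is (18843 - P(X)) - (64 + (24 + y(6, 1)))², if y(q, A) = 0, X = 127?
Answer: 22199/2 ≈ 11100.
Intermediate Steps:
P(n) = -½ (P(n) = -n/(2*n) = -½*1 = -½)
(18843 - P(X)) - (64 + (24 + y(6, 1)))² = (18843 - 1*(-½)) - (64 + (24 + 0))² = (18843 + ½) - (64 + 24)² = 37687/2 - 1*88² = 37687/2 - 1*7744 = 37687/2 - 7744 = 22199/2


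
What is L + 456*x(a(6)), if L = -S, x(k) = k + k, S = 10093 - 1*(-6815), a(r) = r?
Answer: -11436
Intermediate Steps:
S = 16908 (S = 10093 + 6815 = 16908)
x(k) = 2*k
L = -16908 (L = -1*16908 = -16908)
L + 456*x(a(6)) = -16908 + 456*(2*6) = -16908 + 456*12 = -16908 + 5472 = -11436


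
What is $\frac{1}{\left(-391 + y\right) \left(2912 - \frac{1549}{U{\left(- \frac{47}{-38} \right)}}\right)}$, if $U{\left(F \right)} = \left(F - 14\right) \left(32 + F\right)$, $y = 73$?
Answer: $- \frac{204185}{189315673096} \approx -1.0785 \cdot 10^{-6}$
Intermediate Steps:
$U{\left(F \right)} = \left(-14 + F\right) \left(32 + F\right)$
$\frac{1}{\left(-391 + y\right) \left(2912 - \frac{1549}{U{\left(- \frac{47}{-38} \right)}}\right)} = \frac{1}{\left(-391 + 73\right) \left(2912 - \frac{1549}{-448 + \left(- \frac{47}{-38}\right)^{2} + 18 \left(- \frac{47}{-38}\right)}\right)} = \frac{1}{\left(-318\right) \left(2912 - \frac{1549}{-448 + \left(\left(-47\right) \left(- \frac{1}{38}\right)\right)^{2} + 18 \left(\left(-47\right) \left(- \frac{1}{38}\right)\right)}\right)} = \frac{1}{\left(-318\right) \left(2912 - \frac{1549}{-448 + \left(\frac{47}{38}\right)^{2} + 18 \cdot \frac{47}{38}}\right)} = \frac{1}{\left(-318\right) \left(2912 - \frac{1549}{-448 + \frac{2209}{1444} + \frac{423}{19}}\right)} = \frac{1}{\left(-318\right) \left(2912 - \frac{1549}{- \frac{612555}{1444}}\right)} = \frac{1}{\left(-318\right) \left(2912 - - \frac{2236756}{612555}\right)} = \frac{1}{\left(-318\right) \left(2912 + \frac{2236756}{612555}\right)} = \frac{1}{\left(-318\right) \frac{1785996916}{612555}} = \frac{1}{- \frac{189315673096}{204185}} = - \frac{204185}{189315673096}$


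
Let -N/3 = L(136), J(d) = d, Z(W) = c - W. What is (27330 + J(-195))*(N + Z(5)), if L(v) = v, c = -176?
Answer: -15982515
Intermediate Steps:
Z(W) = -176 - W
N = -408 (N = -3*136 = -408)
(27330 + J(-195))*(N + Z(5)) = (27330 - 195)*(-408 + (-176 - 1*5)) = 27135*(-408 + (-176 - 5)) = 27135*(-408 - 181) = 27135*(-589) = -15982515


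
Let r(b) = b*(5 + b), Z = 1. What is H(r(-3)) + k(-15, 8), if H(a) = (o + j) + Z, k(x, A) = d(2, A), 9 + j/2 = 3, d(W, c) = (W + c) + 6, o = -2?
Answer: 3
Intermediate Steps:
d(W, c) = 6 + W + c
j = -12 (j = -18 + 2*3 = -18 + 6 = -12)
k(x, A) = 8 + A (k(x, A) = 6 + 2 + A = 8 + A)
H(a) = -13 (H(a) = (-2 - 12) + 1 = -14 + 1 = -13)
H(r(-3)) + k(-15, 8) = -13 + (8 + 8) = -13 + 16 = 3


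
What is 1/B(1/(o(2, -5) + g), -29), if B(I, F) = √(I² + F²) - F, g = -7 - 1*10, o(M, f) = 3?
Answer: -5684 + 14*√164837 ≈ 0.017241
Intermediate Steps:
g = -17 (g = -7 - 10 = -17)
B(I, F) = √(F² + I²) - F
1/B(1/(o(2, -5) + g), -29) = 1/(√((-29)² + (1/(3 - 17))²) - 1*(-29)) = 1/(√(841 + (1/(-14))²) + 29) = 1/(√(841 + (-1/14)²) + 29) = 1/(√(841 + 1/196) + 29) = 1/(√(164837/196) + 29) = 1/(√164837/14 + 29) = 1/(29 + √164837/14)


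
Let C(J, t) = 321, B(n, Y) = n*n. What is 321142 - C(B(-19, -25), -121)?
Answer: 320821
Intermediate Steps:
B(n, Y) = n**2
321142 - C(B(-19, -25), -121) = 321142 - 1*321 = 321142 - 321 = 320821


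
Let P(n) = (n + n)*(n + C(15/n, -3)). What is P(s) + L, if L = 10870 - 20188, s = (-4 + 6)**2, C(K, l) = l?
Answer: -9310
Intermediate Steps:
s = 4 (s = 2**2 = 4)
P(n) = 2*n*(-3 + n) (P(n) = (n + n)*(n - 3) = (2*n)*(-3 + n) = 2*n*(-3 + n))
L = -9318
P(s) + L = 2*4*(-3 + 4) - 9318 = 2*4*1 - 9318 = 8 - 9318 = -9310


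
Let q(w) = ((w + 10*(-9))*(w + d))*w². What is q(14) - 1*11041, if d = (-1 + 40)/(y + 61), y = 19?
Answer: -1134234/5 ≈ -2.2685e+5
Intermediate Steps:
d = 39/80 (d = (-1 + 40)/(19 + 61) = 39/80 ≈ 0.48750)
q(w) = w²*(-90 + w)*(39/80 + w) (q(w) = ((w + 10*(-9))*(w + 39/80))*w² = ((w - 90)*(39/80 + w))*w² = ((-90 + w)*(39/80 + w))*w² = w²*(-90 + w)*(39/80 + w))
q(14) - 1*11041 = (1/80)*14²*(-3510 - 7161*14 + 80*14²) - 1*11041 = (1/80)*196*(-3510 - 100254 + 80*196) - 11041 = (1/80)*196*(-3510 - 100254 + 15680) - 11041 = (1/80)*196*(-88084) - 11041 = -1079029/5 - 11041 = -1134234/5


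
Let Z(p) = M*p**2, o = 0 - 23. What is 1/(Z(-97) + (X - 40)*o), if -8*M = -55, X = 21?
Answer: 8/520991 ≈ 1.5355e-5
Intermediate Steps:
o = -23
M = 55/8 (M = -1/8*(-55) = 55/8 ≈ 6.8750)
Z(p) = 55*p**2/8
1/(Z(-97) + (X - 40)*o) = 1/((55/8)*(-97)**2 + (21 - 40)*(-23)) = 1/((55/8)*9409 - 19*(-23)) = 1/(517495/8 + 437) = 1/(520991/8) = 8/520991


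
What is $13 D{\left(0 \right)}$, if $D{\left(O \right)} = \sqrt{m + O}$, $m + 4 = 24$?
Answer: $26 \sqrt{5} \approx 58.138$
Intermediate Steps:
$m = 20$ ($m = -4 + 24 = 20$)
$D{\left(O \right)} = \sqrt{20 + O}$
$13 D{\left(0 \right)} = 13 \sqrt{20 + 0} = 13 \sqrt{20} = 13 \cdot 2 \sqrt{5} = 26 \sqrt{5}$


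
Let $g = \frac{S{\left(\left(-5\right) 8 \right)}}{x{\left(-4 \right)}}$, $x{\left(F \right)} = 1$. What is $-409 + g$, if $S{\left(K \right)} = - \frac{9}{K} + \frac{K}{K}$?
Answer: $- \frac{16311}{40} \approx -407.77$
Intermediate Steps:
$S{\left(K \right)} = 1 - \frac{9}{K}$ ($S{\left(K \right)} = - \frac{9}{K} + 1 = 1 - \frac{9}{K}$)
$g = \frac{49}{40}$ ($g = \frac{\frac{1}{\left(-5\right) 8} \left(-9 - 40\right)}{1} = \frac{-9 - 40}{-40} \cdot 1 = \left(- \frac{1}{40}\right) \left(-49\right) 1 = \frac{49}{40} \cdot 1 = \frac{49}{40} \approx 1.225$)
$-409 + g = -409 + \frac{49}{40} = - \frac{16311}{40}$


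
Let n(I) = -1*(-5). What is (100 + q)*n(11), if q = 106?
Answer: 1030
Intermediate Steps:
n(I) = 5
(100 + q)*n(11) = (100 + 106)*5 = 206*5 = 1030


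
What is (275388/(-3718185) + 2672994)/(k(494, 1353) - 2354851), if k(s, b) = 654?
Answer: -3312895306834/2917779990815 ≈ -1.1354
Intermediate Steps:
(275388/(-3718185) + 2672994)/(k(494, 1353) - 2354851) = (275388/(-3718185) + 2672994)/(654 - 2354851) = (275388*(-1/3718185) + 2672994)/(-2354197) = (-91796/1239395 + 2672994)*(-1/2354197) = (3312895306834/1239395)*(-1/2354197) = -3312895306834/2917779990815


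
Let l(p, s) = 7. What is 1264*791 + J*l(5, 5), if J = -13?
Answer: 999733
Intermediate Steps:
1264*791 + J*l(5, 5) = 1264*791 - 13*7 = 999824 - 91 = 999733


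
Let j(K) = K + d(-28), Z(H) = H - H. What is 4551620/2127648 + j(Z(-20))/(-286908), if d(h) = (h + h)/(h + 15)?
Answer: 353677736129/165327292104 ≈ 2.1393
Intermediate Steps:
d(h) = 2*h/(15 + h) (d(h) = (2*h)/(15 + h) = 2*h/(15 + h))
Z(H) = 0
j(K) = 56/13 + K (j(K) = K + 2*(-28)/(15 - 28) = K + 2*(-28)/(-13) = K + 2*(-28)*(-1/13) = K + 56/13 = 56/13 + K)
4551620/2127648 + j(Z(-20))/(-286908) = 4551620/2127648 + (56/13 + 0)/(-286908) = 4551620*(1/2127648) + (56/13)*(-1/286908) = 1137905/531912 - 14/932451 = 353677736129/165327292104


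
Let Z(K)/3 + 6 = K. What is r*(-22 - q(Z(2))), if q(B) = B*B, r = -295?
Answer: 48970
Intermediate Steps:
Z(K) = -18 + 3*K
q(B) = B²
r*(-22 - q(Z(2))) = -295*(-22 - (-18 + 3*2)²) = -295*(-22 - (-18 + 6)²) = -295*(-22 - 1*(-12)²) = -295*(-22 - 1*144) = -295*(-22 - 144) = -295*(-166) = 48970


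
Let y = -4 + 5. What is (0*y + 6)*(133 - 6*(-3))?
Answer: 906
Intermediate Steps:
y = 1
(0*y + 6)*(133 - 6*(-3)) = (0*1 + 6)*(133 - 6*(-3)) = (0 + 6)*(133 + 18) = 6*151 = 906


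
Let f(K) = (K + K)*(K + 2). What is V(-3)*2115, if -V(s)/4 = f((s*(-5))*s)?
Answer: -32740200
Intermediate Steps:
f(K) = 2*K*(2 + K) (f(K) = (2*K)*(2 + K) = 2*K*(2 + K))
V(s) = 40*s²*(2 - 5*s²) (V(s) = -8*(s*(-5))*s*(2 + (s*(-5))*s) = -8*(-5*s)*s*(2 + (-5*s)*s) = -8*(-5*s²)*(2 - 5*s²) = -(-40)*s²*(2 - 5*s²) = 40*s²*(2 - 5*s²))
V(-3)*2115 = ((-3)²*(80 - 200*(-3)²))*2115 = (9*(80 - 200*9))*2115 = (9*(80 - 1800))*2115 = (9*(-1720))*2115 = -15480*2115 = -32740200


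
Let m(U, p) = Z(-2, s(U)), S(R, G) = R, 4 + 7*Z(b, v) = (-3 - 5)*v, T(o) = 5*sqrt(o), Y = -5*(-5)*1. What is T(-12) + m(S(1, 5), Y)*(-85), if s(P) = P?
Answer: 1020/7 + 10*I*sqrt(3) ≈ 145.71 + 17.32*I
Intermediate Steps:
Y = 25 (Y = 25*1 = 25)
Z(b, v) = -4/7 - 8*v/7 (Z(b, v) = -4/7 + ((-3 - 5)*v)/7 = -4/7 + (-8*v)/7 = -4/7 - 8*v/7)
m(U, p) = -4/7 - 8*U/7
T(-12) + m(S(1, 5), Y)*(-85) = 5*sqrt(-12) + (-4/7 - 8/7*1)*(-85) = 5*(2*I*sqrt(3)) + (-4/7 - 8/7)*(-85) = 10*I*sqrt(3) - 12/7*(-85) = 10*I*sqrt(3) + 1020/7 = 1020/7 + 10*I*sqrt(3)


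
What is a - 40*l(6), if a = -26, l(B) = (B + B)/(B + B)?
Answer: -66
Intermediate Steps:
l(B) = 1 (l(B) = (2*B)/((2*B)) = (2*B)*(1/(2*B)) = 1)
a - 40*l(6) = -26 - 40*1 = -26 - 40 = -66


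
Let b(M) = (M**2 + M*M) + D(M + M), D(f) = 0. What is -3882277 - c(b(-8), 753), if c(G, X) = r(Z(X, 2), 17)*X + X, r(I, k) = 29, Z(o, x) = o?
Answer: -3904867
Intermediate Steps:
b(M) = 2*M**2 (b(M) = (M**2 + M*M) + 0 = (M**2 + M**2) + 0 = 2*M**2 + 0 = 2*M**2)
c(G, X) = 30*X (c(G, X) = 29*X + X = 30*X)
-3882277 - c(b(-8), 753) = -3882277 - 30*753 = -3882277 - 1*22590 = -3882277 - 22590 = -3904867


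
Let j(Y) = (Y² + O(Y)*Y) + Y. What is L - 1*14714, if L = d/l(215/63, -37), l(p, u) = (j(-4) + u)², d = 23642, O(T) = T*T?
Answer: -116525952/7921 ≈ -14711.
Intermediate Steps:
O(T) = T²
j(Y) = Y + Y² + Y³ (j(Y) = (Y² + Y²*Y) + Y = (Y² + Y³) + Y = Y + Y² + Y³)
l(p, u) = (-52 + u)² (l(p, u) = (-4*(1 - 4 + (-4)²) + u)² = (-4*(1 - 4 + 16) + u)² = (-4*13 + u)² = (-52 + u)²)
L = 23642/7921 (L = 23642/((-52 - 37)²) = 23642/((-89)²) = 23642/7921 ≈ 2.9847)
L - 1*14714 = 23642/7921 - 1*14714 = 23642/7921 - 14714 = -116525952/7921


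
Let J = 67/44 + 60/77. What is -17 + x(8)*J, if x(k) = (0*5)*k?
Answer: -17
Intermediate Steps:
J = 709/308 (J = 67*(1/44) + 60*(1/77) = 67/44 + 60/77 = 709/308 ≈ 2.3019)
x(k) = 0 (x(k) = 0*k = 0)
-17 + x(8)*J = -17 + 0*(709/308) = -17 + 0 = -17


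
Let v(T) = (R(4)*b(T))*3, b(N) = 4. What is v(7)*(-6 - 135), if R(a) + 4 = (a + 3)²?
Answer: -76140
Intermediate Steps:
R(a) = -4 + (3 + a)² (R(a) = -4 + (a + 3)² = -4 + (3 + a)²)
v(T) = 540 (v(T) = ((-4 + (3 + 4)²)*4)*3 = ((-4 + 7²)*4)*3 = ((-4 + 49)*4)*3 = (45*4)*3 = 180*3 = 540)
v(7)*(-6 - 135) = 540*(-6 - 135) = 540*(-141) = -76140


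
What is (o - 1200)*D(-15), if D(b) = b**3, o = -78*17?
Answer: 8525250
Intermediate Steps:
o = -1326
(o - 1200)*D(-15) = (-1326 - 1200)*(-15)**3 = -2526*(-3375) = 8525250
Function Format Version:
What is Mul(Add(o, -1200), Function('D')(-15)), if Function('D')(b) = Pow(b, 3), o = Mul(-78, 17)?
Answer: 8525250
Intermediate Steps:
o = -1326
Mul(Add(o, -1200), Function('D')(-15)) = Mul(Add(-1326, -1200), Pow(-15, 3)) = Mul(-2526, -3375) = 8525250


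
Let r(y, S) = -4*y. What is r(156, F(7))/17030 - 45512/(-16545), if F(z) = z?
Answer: 5882656/2167395 ≈ 2.7142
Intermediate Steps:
r(156, F(7))/17030 - 45512/(-16545) = -4*156/17030 - 45512/(-16545) = -624*1/17030 - 45512*(-1/16545) = -24/655 + 45512/16545 = 5882656/2167395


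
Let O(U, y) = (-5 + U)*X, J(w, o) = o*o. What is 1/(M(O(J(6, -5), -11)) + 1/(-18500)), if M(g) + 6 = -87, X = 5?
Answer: -18500/1720501 ≈ -0.010753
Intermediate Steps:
J(w, o) = o²
O(U, y) = -25 + 5*U (O(U, y) = (-5 + U)*5 = -25 + 5*U)
M(g) = -93 (M(g) = -6 - 87 = -93)
1/(M(O(J(6, -5), -11)) + 1/(-18500)) = 1/(-93 + 1/(-18500)) = 1/(-93 - 1/18500) = 1/(-1720501/18500) = -18500/1720501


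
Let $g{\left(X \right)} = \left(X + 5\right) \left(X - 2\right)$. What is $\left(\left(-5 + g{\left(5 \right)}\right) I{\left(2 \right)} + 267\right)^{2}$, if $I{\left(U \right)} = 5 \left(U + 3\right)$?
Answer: $795664$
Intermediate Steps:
$g{\left(X \right)} = \left(-2 + X\right) \left(5 + X\right)$ ($g{\left(X \right)} = \left(5 + X\right) \left(-2 + X\right) = \left(-2 + X\right) \left(5 + X\right)$)
$I{\left(U \right)} = 15 + 5 U$ ($I{\left(U \right)} = 5 \left(3 + U\right) = 15 + 5 U$)
$\left(\left(-5 + g{\left(5 \right)}\right) I{\left(2 \right)} + 267\right)^{2} = \left(\left(-5 + \left(-10 + 5^{2} + 3 \cdot 5\right)\right) \left(15 + 5 \cdot 2\right) + 267\right)^{2} = \left(\left(-5 + \left(-10 + 25 + 15\right)\right) \left(15 + 10\right) + 267\right)^{2} = \left(\left(-5 + 30\right) 25 + 267\right)^{2} = \left(25 \cdot 25 + 267\right)^{2} = \left(625 + 267\right)^{2} = 892^{2} = 795664$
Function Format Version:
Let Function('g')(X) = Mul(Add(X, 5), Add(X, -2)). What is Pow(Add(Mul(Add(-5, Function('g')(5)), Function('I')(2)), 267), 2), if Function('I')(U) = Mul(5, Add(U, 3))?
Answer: 795664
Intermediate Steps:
Function('g')(X) = Mul(Add(-2, X), Add(5, X)) (Function('g')(X) = Mul(Add(5, X), Add(-2, X)) = Mul(Add(-2, X), Add(5, X)))
Function('I')(U) = Add(15, Mul(5, U)) (Function('I')(U) = Mul(5, Add(3, U)) = Add(15, Mul(5, U)))
Pow(Add(Mul(Add(-5, Function('g')(5)), Function('I')(2)), 267), 2) = Pow(Add(Mul(Add(-5, Add(-10, Pow(5, 2), Mul(3, 5))), Add(15, Mul(5, 2))), 267), 2) = Pow(Add(Mul(Add(-5, Add(-10, 25, 15)), Add(15, 10)), 267), 2) = Pow(Add(Mul(Add(-5, 30), 25), 267), 2) = Pow(Add(Mul(25, 25), 267), 2) = Pow(Add(625, 267), 2) = Pow(892, 2) = 795664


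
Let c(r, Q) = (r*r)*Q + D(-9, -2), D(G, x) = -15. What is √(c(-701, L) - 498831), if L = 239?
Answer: √116945993 ≈ 10814.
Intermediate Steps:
c(r, Q) = -15 + Q*r² (c(r, Q) = (r*r)*Q - 15 = r²*Q - 15 = Q*r² - 15 = -15 + Q*r²)
√(c(-701, L) - 498831) = √((-15 + 239*(-701)²) - 498831) = √((-15 + 239*491401) - 498831) = √((-15 + 117444839) - 498831) = √(117444824 - 498831) = √116945993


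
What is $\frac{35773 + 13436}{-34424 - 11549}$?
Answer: $- \frac{49209}{45973} \approx -1.0704$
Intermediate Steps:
$\frac{35773 + 13436}{-34424 - 11549} = \frac{49209}{-34424 - 11549} = \frac{49209}{-45973} = 49209 \left(- \frac{1}{45973}\right) = - \frac{49209}{45973}$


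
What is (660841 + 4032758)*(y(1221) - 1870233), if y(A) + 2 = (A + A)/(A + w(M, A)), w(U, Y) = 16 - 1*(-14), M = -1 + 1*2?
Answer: -1220159230951473/139 ≈ -8.7781e+12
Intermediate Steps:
M = 1 (M = -1 + 2 = 1)
w(U, Y) = 30 (w(U, Y) = 16 + 14 = 30)
y(A) = -2 + 2*A/(30 + A) (y(A) = -2 + (A + A)/(A + 30) = -2 + (2*A)/(30 + A) = -2 + 2*A/(30 + A))
(660841 + 4032758)*(y(1221) - 1870233) = (660841 + 4032758)*(-60/(30 + 1221) - 1870233) = 4693599*(-60/1251 - 1870233) = 4693599*(-60*1/1251 - 1870233) = 4693599*(-20/417 - 1870233) = 4693599*(-779887181/417) = -1220159230951473/139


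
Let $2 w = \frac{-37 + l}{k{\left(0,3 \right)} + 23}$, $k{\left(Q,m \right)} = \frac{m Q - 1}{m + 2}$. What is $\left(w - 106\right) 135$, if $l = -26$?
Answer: $- \frac{1101735}{76} \approx -14497.0$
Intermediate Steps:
$k{\left(Q,m \right)} = \frac{-1 + Q m}{2 + m}$ ($k{\left(Q,m \right)} = \frac{Q m - 1}{2 + m} = \frac{-1 + Q m}{2 + m}$)
$w = - \frac{105}{76}$ ($w = \frac{\left(-37 - 26\right) \frac{1}{\frac{-1 + 0 \cdot 3}{2 + 3} + 23}}{2} = \frac{\left(-63\right) \frac{1}{\frac{-1 + 0}{5} + 23}}{2} = \frac{\left(-63\right) \frac{1}{\frac{1}{5} \left(-1\right) + 23}}{2} = \frac{\left(-63\right) \frac{1}{- \frac{1}{5} + 23}}{2} = \frac{\left(-63\right) \frac{1}{\frac{114}{5}}}{2} = \frac{\left(-63\right) \frac{5}{114}}{2} = \frac{1}{2} \left(- \frac{105}{38}\right) = - \frac{105}{76} \approx -1.3816$)
$\left(w - 106\right) 135 = \left(- \frac{105}{76} - 106\right) 135 = \left(- \frac{8161}{76}\right) 135 = - \frac{1101735}{76}$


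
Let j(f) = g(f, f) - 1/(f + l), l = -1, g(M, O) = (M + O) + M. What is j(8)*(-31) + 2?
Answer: -5163/7 ≈ -737.57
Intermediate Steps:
g(M, O) = O + 2*M
j(f) = -1/(-1 + f) + 3*f (j(f) = (f + 2*f) - 1/(f - 1) = 3*f - 1/(-1 + f) = -1/(-1 + f) + 3*f)
j(8)*(-31) + 2 = ((-1 - 3*8 + 3*8²)/(-1 + 8))*(-31) + 2 = ((-1 - 24 + 3*64)/7)*(-31) + 2 = ((-1 - 24 + 192)/7)*(-31) + 2 = ((⅐)*167)*(-31) + 2 = (167/7)*(-31) + 2 = -5177/7 + 2 = -5163/7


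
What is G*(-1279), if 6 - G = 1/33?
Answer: -251963/33 ≈ -7635.2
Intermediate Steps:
G = 197/33 (G = 6 - 1/33 = 197/33 ≈ 5.9697)
G*(-1279) = (197/33)*(-1279) = -251963/33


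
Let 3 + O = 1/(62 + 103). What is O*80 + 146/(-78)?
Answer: -103555/429 ≈ -241.39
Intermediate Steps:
O = -494/165 (O = -3 + 1/(62 + 103) = -3 + 1/165 = -494/165 ≈ -2.9939)
O*80 + 146/(-78) = -494/165*80 + 146/(-78) = -7904/33 + 146*(-1/78) = -7904/33 - 73/39 = -103555/429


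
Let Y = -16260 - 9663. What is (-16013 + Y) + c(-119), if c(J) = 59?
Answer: -41877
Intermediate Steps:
Y = -25923
(-16013 + Y) + c(-119) = (-16013 - 25923) + 59 = -41936 + 59 = -41877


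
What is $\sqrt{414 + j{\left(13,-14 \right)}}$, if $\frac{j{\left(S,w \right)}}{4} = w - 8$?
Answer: $\sqrt{326} \approx 18.055$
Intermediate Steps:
$j{\left(S,w \right)} = -32 + 4 w$ ($j{\left(S,w \right)} = 4 \left(w - 8\right) = 4 \left(-8 + w\right) = -32 + 4 w$)
$\sqrt{414 + j{\left(13,-14 \right)}} = \sqrt{414 + \left(-32 + 4 \left(-14\right)\right)} = \sqrt{414 - 88} = \sqrt{326}$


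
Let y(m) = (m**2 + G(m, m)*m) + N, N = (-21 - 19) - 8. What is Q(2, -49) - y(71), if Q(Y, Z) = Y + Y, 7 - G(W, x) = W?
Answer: -445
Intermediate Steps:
G(W, x) = 7 - W
Q(Y, Z) = 2*Y
N = -48 (N = -40 - 8 = -48)
y(m) = -48 + m**2 + m*(7 - m) (y(m) = (m**2 + (7 - m)*m) - 48 = (m**2 + m*(7 - m)) - 48 = -48 + m**2 + m*(7 - m))
Q(2, -49) - y(71) = 2*2 - (-48 + 7*71) = 4 - (-48 + 497) = 4 - 1*449 = 4 - 449 = -445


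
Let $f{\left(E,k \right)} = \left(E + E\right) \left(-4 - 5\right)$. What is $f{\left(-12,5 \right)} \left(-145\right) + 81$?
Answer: $-31239$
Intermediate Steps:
$f{\left(E,k \right)} = - 18 E$ ($f{\left(E,k \right)} = 2 E \left(-9\right) = - 18 E$)
$f{\left(-12,5 \right)} \left(-145\right) + 81 = \left(-18\right) \left(-12\right) \left(-145\right) + 81 = 216 \left(-145\right) + 81 = -31320 + 81 = -31239$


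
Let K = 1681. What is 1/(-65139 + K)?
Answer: -1/63458 ≈ -1.5758e-5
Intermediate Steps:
1/(-65139 + K) = 1/(-65139 + 1681) = 1/(-63458) = -1/63458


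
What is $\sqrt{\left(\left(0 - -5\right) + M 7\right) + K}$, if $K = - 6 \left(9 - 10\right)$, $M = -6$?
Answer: $i \sqrt{31} \approx 5.5678 i$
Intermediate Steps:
$K = 6$ ($K = \left(-6\right) \left(-1\right) = 6$)
$\sqrt{\left(\left(0 - -5\right) + M 7\right) + K} = \sqrt{\left(\left(0 - -5\right) - 42\right) + 6} = \sqrt{\left(\left(0 + 5\right) - 42\right) + 6} = \sqrt{\left(5 - 42\right) + 6} = \sqrt{-37 + 6} = \sqrt{-31} = i \sqrt{31}$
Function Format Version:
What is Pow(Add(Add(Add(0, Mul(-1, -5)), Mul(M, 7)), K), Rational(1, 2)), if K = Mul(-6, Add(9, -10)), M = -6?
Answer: Mul(I, Pow(31, Rational(1, 2))) ≈ Mul(5.5678, I)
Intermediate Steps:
K = 6 (K = Mul(-6, -1) = 6)
Pow(Add(Add(Add(0, Mul(-1, -5)), Mul(M, 7)), K), Rational(1, 2)) = Pow(Add(Add(Add(0, Mul(-1, -5)), Mul(-6, 7)), 6), Rational(1, 2)) = Pow(Add(Add(Add(0, 5), -42), 6), Rational(1, 2)) = Pow(Add(Add(5, -42), 6), Rational(1, 2)) = Pow(Add(-37, 6), Rational(1, 2)) = Pow(-31, Rational(1, 2)) = Mul(I, Pow(31, Rational(1, 2)))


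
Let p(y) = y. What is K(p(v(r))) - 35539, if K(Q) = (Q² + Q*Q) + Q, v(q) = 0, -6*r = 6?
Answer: -35539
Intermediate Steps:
r = -1 (r = -⅙*6 = -1)
K(Q) = Q + 2*Q² (K(Q) = (Q² + Q²) + Q = 2*Q² + Q = Q + 2*Q²)
K(p(v(r))) - 35539 = 0*(1 + 2*0) - 35539 = 0*(1 + 0) - 35539 = 0*1 - 35539 = 0 - 35539 = -35539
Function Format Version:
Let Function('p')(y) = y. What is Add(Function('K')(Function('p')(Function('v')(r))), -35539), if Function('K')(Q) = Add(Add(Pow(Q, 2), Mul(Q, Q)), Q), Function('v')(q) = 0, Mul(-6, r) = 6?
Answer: -35539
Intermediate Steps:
r = -1 (r = Mul(Rational(-1, 6), 6) = -1)
Function('K')(Q) = Add(Q, Mul(2, Pow(Q, 2))) (Function('K')(Q) = Add(Add(Pow(Q, 2), Pow(Q, 2)), Q) = Add(Mul(2, Pow(Q, 2)), Q) = Add(Q, Mul(2, Pow(Q, 2))))
Add(Function('K')(Function('p')(Function('v')(r))), -35539) = Add(Mul(0, Add(1, Mul(2, 0))), -35539) = Add(Mul(0, Add(1, 0)), -35539) = Add(Mul(0, 1), -35539) = Add(0, -35539) = -35539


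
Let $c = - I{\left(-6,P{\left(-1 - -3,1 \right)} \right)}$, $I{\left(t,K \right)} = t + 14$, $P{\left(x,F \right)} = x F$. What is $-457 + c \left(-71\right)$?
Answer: $111$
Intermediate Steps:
$P{\left(x,F \right)} = F x$
$I{\left(t,K \right)} = 14 + t$
$c = -8$ ($c = - (14 - 6) = \left(-1\right) 8 = -8$)
$-457 + c \left(-71\right) = -457 - -568 = -457 + 568 = 111$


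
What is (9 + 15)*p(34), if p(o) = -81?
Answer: -1944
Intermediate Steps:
(9 + 15)*p(34) = (9 + 15)*(-81) = 24*(-81) = -1944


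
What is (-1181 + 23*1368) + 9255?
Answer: 39538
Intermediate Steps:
(-1181 + 23*1368) + 9255 = (-1181 + 31464) + 9255 = 30283 + 9255 = 39538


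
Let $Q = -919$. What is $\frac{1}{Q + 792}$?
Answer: $- \frac{1}{127} \approx -0.007874$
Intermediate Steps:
$\frac{1}{Q + 792} = \frac{1}{-919 + 792} = \frac{1}{-127} = - \frac{1}{127}$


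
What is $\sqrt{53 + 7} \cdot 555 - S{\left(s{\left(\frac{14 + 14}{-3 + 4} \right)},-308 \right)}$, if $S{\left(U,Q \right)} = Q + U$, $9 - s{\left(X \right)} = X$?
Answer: $327 + 1110 \sqrt{15} \approx 4626.0$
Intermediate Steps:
$s{\left(X \right)} = 9 - X$
$\sqrt{53 + 7} \cdot 555 - S{\left(s{\left(\frac{14 + 14}{-3 + 4} \right)},-308 \right)} = \sqrt{53 + 7} \cdot 555 - \left(-308 + \left(9 - \frac{14 + 14}{-3 + 4}\right)\right) = \sqrt{60} \cdot 555 - \left(-308 + \left(9 - \frac{28}{1}\right)\right) = 2 \sqrt{15} \cdot 555 - \left(-308 + \left(9 - 28 \cdot 1\right)\right) = 1110 \sqrt{15} - \left(-308 + \left(9 - 28\right)\right) = 1110 \sqrt{15} - \left(-308 - 19\right) = 1110 \sqrt{15} - -327 = 1110 \sqrt{15} + 327 = 327 + 1110 \sqrt{15}$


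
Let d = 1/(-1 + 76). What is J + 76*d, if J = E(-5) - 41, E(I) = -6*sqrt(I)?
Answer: -2999/75 - 6*I*sqrt(5) ≈ -39.987 - 13.416*I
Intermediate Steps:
d = 1/75 ≈ 0.013333
J = -41 - 6*I*sqrt(5) (J = -6*I*sqrt(5) - 41 = -41 - 6*I*sqrt(5) ≈ -41.0 - 13.416*I)
J + 76*d = (-41 - 6*I*sqrt(5)) + 76*(1/75) = (-41 - 6*I*sqrt(5)) + 76/75 = -2999/75 - 6*I*sqrt(5)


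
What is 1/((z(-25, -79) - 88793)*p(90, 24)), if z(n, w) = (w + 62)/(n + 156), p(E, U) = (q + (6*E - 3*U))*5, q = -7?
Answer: -131/26811529500 ≈ -4.8860e-9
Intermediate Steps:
p(E, U) = -35 - 15*U + 30*E (p(E, U) = (-7 + (6*E - 3*U))*5 = (-7 + (-3*U + 6*E))*5 = (-7 - 3*U + 6*E)*5 = -35 - 15*U + 30*E)
z(n, w) = (62 + w)/(156 + n)
1/((z(-25, -79) - 88793)*p(90, 24)) = 1/(((62 - 79)/(156 - 25) - 88793)*(-35 - 15*24 + 30*90)) = 1/((-17/131 - 88793)*(-35 - 360 + 2700)) = 1/(((1/131)*(-17) - 88793)*2305) = (1/2305)/(-17/131 - 88793) = (1/2305)/(-11631900/131) = -131/11631900*1/2305 = -131/26811529500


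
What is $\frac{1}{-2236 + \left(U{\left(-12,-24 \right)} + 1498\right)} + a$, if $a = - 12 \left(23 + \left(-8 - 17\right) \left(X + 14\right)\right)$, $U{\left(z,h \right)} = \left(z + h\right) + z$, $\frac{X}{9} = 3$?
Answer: $\frac{9450863}{786} \approx 12024.0$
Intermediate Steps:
$X = 27$ ($X = 9 \cdot 3 = 27$)
$U{\left(z,h \right)} = h + 2 z$ ($U{\left(z,h \right)} = \left(h + z\right) + z = h + 2 z$)
$a = 12024$ ($a = - 12 \left(23 + \left(-8 - 17\right) \left(27 + 14\right)\right) = - 12 \left(23 - 1025\right) = \left(-12\right) \left(-1002\right) = 12024$)
$\frac{1}{-2236 + \left(U{\left(-12,-24 \right)} + 1498\right)} + a = \frac{1}{-2236 + \left(\left(-24 + 2 \left(-12\right)\right) + 1498\right)} + 12024 = \frac{1}{-2236 + \left(\left(-24 - 24\right) + 1498\right)} + 12024 = \frac{1}{-2236 + \left(-48 + 1498\right)} + 12024 = \frac{1}{-2236 + 1450} + 12024 = \frac{1}{-786} + 12024 = - \frac{1}{786} + 12024 = \frac{9450863}{786}$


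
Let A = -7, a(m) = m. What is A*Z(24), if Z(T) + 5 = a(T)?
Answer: -133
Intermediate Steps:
Z(T) = -5 + T
A*Z(24) = -7*(-5 + 24) = -7*19 = -133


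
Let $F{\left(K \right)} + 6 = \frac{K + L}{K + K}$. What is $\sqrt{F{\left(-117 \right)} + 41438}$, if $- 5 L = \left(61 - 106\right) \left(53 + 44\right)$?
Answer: $\frac{\sqrt{7001462}}{13} \approx 203.54$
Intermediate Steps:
$L = 873$ ($L = - \frac{\left(61 - 106\right) \left(53 + 44\right)}{5} = - \frac{\left(-45\right) 97}{5} = \left(- \frac{1}{5}\right) \left(-4365\right) = 873$)
$F{\left(K \right)} = -6 + \frac{873 + K}{2 K}$ ($F{\left(K \right)} = -6 + \frac{K + 873}{K + K} = -6 + \frac{873 + K}{2 K}$)
$\sqrt{F{\left(-117 \right)} + 41438} = \sqrt{\frac{873 - -1287}{2 \left(-117\right)} + 41438} = \sqrt{\frac{1}{2} \left(- \frac{1}{117}\right) \left(873 + 1287\right) + 41438} = \sqrt{\frac{1}{2} \left(- \frac{1}{117}\right) 2160 + 41438} = \sqrt{- \frac{120}{13} + 41438} = \sqrt{\frac{538574}{13}} = \frac{\sqrt{7001462}}{13}$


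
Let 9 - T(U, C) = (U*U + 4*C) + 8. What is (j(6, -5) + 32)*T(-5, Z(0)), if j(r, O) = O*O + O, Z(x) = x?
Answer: -1248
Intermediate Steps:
T(U, C) = 1 - U**2 - 4*C (T(U, C) = 9 - ((U*U + 4*C) + 8) = 9 - ((U**2 + 4*C) + 8) = 9 - (8 + U**2 + 4*C) = 9 + (-8 - U**2 - 4*C) = 1 - U**2 - 4*C)
j(r, O) = O + O**2 (j(r, O) = O**2 + O = O + O**2)
(j(6, -5) + 32)*T(-5, Z(0)) = (-5*(1 - 5) + 32)*(1 - 1*(-5)**2 - 4*0) = (-5*(-4) + 32)*(1 - 1*25 + 0) = (20 + 32)*(1 - 25 + 0) = 52*(-24) = -1248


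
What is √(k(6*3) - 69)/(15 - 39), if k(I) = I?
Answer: -I*√51/24 ≈ -0.29756*I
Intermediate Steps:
√(k(6*3) - 69)/(15 - 39) = √(6*3 - 69)/(15 - 39) = √(18 - 69)/(-24) = -I*√51/24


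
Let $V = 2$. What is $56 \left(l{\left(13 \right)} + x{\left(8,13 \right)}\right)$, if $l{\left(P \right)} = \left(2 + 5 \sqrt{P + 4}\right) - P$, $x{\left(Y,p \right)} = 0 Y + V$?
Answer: $-504 + 280 \sqrt{17} \approx 650.47$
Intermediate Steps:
$x{\left(Y,p \right)} = 2$ ($x{\left(Y,p \right)} = 0 Y + 2 = 0 + 2 = 2$)
$l{\left(P \right)} = 2 - P + 5 \sqrt{4 + P}$ ($l{\left(P \right)} = \left(2 + 5 \sqrt{4 + P}\right) - P = 2 - P + 5 \sqrt{4 + P}$)
$56 \left(l{\left(13 \right)} + x{\left(8,13 \right)}\right) = 56 \left(\left(2 - 13 + 5 \sqrt{4 + 13}\right) + 2\right) = 56 \left(\left(2 - 13 + 5 \sqrt{17}\right) + 2\right) = 56 \left(\left(-11 + 5 \sqrt{17}\right) + 2\right) = 56 \left(-9 + 5 \sqrt{17}\right) = -504 + 280 \sqrt{17}$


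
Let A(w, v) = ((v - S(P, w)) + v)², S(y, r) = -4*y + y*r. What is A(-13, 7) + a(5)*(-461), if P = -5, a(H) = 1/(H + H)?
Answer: 49949/10 ≈ 4994.9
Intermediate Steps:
a(H) = 1/(2*H)
S(y, r) = -4*y + r*y
A(w, v) = (-20 + 2*v + 5*w)² (A(w, v) = ((v - (-5)*(-4 + w)) + v)² = ((v - (20 - 5*w)) + v)² = ((v + (-20 + 5*w)) + v)² = ((-20 + v + 5*w) + v)² = (-20 + 2*v + 5*w)²)
A(-13, 7) + a(5)*(-461) = (-20 + 2*7 + 5*(-13))² + ((½)/5)*(-461) = (-20 + 14 - 65)² + ((½)*(⅕))*(-461) = (-71)² + (⅒)*(-461) = 5041 - 461/10 = 49949/10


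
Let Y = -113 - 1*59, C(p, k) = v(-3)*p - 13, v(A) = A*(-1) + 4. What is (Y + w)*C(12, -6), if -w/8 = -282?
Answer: 147964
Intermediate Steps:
v(A) = 4 - A (v(A) = -A + 4 = 4 - A)
C(p, k) = -13 + 7*p (C(p, k) = (4 - 1*(-3))*p - 13 = (4 + 3)*p - 13 = 7*p - 13 = -13 + 7*p)
w = 2256 (w = -8*(-282) = 2256)
Y = -172 (Y = -113 - 59 = -172)
(Y + w)*C(12, -6) = (-172 + 2256)*(-13 + 7*12) = 2084*(-13 + 84) = 2084*71 = 147964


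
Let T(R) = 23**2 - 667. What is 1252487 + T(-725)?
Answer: 1252349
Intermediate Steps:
T(R) = -138 (T(R) = 529 - 667 = -138)
1252487 + T(-725) = 1252487 - 138 = 1252349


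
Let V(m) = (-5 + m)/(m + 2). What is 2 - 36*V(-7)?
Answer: -422/5 ≈ -84.400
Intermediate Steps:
V(m) = (-5 + m)/(2 + m)
2 - 36*V(-7) = 2 - 36*(-5 - 7)/(2 - 7) = 2 - 36*(-12)/(-5) = 2 - (-36)*(-12)/5 = 2 - 36*12/5 = 2 - 432/5 = -422/5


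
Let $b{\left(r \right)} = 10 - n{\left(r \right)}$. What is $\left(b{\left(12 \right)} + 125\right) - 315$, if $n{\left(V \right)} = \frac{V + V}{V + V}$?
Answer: $-181$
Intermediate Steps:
$n{\left(V \right)} = 1$ ($n{\left(V \right)} = \frac{2 V}{2 V} = 2 V \frac{1}{2 V} = 1$)
$b{\left(r \right)} = 9$ ($b{\left(r \right)} = 10 - 1 = 9$)
$\left(b{\left(12 \right)} + 125\right) - 315 = \left(9 + 125\right) - 315 = 134 - 315 = -181$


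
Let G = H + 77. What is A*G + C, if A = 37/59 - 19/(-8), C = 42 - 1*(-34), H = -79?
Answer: 16519/236 ≈ 69.996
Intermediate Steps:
C = 76 (C = 42 + 34 = 76)
A = 1417/472 (A = 37*(1/59) - 19*(-⅛) = 37/59 + 19/8 = 1417/472 ≈ 3.0021)
G = -2 (G = -79 + 77 = -2)
A*G + C = (1417/472)*(-2) + 76 = -1417/236 + 76 = 16519/236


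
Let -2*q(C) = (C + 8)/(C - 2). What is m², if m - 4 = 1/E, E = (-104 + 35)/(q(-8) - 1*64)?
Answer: 115600/4761 ≈ 24.281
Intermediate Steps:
q(C) = -(8 + C)/(2*(-2 + C)) (q(C) = -(C + 8)/(2*(C - 2)) = -(8 + C)/(2*(-2 + C)))
E = 69/64 (E = (-104 + 35)/((-8 - 1*(-8))/(2*(-2 - 8)) - 1*64) = -69/((½)*(-8 + 8)/(-10) - 64) = -69/((½)*(-⅒)*0 - 64) = -69/(0 - 64) = -69/(-64) = -69*(-1/64) = 69/64 ≈ 1.0781)
m = 340/69 (m = 4 + 1/(69/64) = 4 + 64/69 = 340/69 ≈ 4.9275)
m² = (340/69)² = 115600/4761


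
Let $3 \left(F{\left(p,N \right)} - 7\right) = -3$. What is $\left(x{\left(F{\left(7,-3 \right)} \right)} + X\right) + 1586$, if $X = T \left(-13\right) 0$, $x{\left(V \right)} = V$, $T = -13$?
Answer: $1592$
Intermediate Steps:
$F{\left(p,N \right)} = 6$ ($F{\left(p,N \right)} = 7 + \frac{1}{3} \left(-3\right) = 7 - 1 = 6$)
$X = 0$ ($X = \left(-13\right) \left(-13\right) 0 = 169 \cdot 0 = 0$)
$\left(x{\left(F{\left(7,-3 \right)} \right)} + X\right) + 1586 = \left(6 + 0\right) + 1586 = 6 + 1586 = 1592$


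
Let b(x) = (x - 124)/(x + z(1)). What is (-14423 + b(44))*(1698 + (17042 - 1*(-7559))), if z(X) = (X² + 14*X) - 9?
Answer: -1896762777/5 ≈ -3.7935e+8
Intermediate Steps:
z(X) = -9 + X² + 14*X
b(x) = (-124 + x)/(6 + x) (b(x) = (x - 124)/(x + (-9 + 1² + 14*1)) = (-124 + x)/(x + (-9 + 1 + 14)) = (-124 + x)/(x + 6) = (-124 + x)/(6 + x))
(-14423 + b(44))*(1698 + (17042 - 1*(-7559))) = (-14423 + (-124 + 44)/(6 + 44))*(1698 + (17042 - 1*(-7559))) = (-14423 - 80/50)*(1698 + (17042 + 7559)) = (-14423 + (1/50)*(-80))*(1698 + 24601) = (-14423 - 8/5)*26299 = -72123/5*26299 = -1896762777/5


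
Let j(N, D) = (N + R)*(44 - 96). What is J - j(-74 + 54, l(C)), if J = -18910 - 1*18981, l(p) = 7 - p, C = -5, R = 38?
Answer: -36955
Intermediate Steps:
j(N, D) = -1976 - 52*N (j(N, D) = (N + 38)*(44 - 96) = (38 + N)*(-52) = -1976 - 52*N)
J = -37891 (J = -18910 - 18981 = -37891)
J - j(-74 + 54, l(C)) = -37891 - (-1976 - 52*(-74 + 54)) = -37891 - (-1976 - 52*(-20)) = -37891 - (-1976 + 1040) = -37891 - 1*(-936) = -37891 + 936 = -36955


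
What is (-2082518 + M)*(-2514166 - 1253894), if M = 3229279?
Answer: -4321064253660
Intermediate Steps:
(-2082518 + M)*(-2514166 - 1253894) = (-2082518 + 3229279)*(-2514166 - 1253894) = 1146761*(-3768060) = -4321064253660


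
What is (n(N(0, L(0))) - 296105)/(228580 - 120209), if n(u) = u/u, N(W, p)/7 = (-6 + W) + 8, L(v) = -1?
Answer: -296104/108371 ≈ -2.7323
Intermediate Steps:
N(W, p) = 14 + 7*W (N(W, p) = 7*((-6 + W) + 8) = 7*(2 + W) = 14 + 7*W)
n(u) = 1
(n(N(0, L(0))) - 296105)/(228580 - 120209) = (1 - 296105)/(228580 - 120209) = -296104/108371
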